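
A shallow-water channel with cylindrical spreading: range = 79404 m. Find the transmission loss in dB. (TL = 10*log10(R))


TL = 10*log10(79404) = 49.0

49.0 dB


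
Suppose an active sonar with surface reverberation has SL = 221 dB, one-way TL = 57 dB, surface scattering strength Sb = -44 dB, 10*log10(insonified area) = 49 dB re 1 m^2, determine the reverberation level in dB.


RL = SL - 2*TL + Sb + 10*log10(A) = 221 - 2*57 + (-44) + 49 = 112

112 dB


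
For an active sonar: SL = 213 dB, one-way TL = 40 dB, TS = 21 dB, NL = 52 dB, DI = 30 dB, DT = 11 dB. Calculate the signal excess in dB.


SE = SL - 2*TL + TS - NL + DI - DT = 213 - 2*40 + (21) - 52 + 30 - 11 = 121

121 dB


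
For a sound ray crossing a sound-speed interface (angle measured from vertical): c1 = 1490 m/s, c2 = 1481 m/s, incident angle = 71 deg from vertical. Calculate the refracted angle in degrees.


70.02 deg


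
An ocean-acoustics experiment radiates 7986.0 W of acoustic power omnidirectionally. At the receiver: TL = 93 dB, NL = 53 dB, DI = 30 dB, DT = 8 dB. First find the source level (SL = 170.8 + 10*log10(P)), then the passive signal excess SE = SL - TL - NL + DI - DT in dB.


Step 1: SL = 170.8 + 10*log10(7986.0) = 209.82 dB
Step 2: SE = SL - TL - NL + DI - DT = 209.82 - 93 - 53 + 30 - 8 = 85.82

85.82 dB


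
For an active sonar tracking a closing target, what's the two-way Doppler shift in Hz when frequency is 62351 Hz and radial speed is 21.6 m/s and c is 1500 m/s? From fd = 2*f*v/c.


1795.71 Hz


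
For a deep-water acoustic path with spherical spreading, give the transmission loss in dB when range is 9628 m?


79.67 dB


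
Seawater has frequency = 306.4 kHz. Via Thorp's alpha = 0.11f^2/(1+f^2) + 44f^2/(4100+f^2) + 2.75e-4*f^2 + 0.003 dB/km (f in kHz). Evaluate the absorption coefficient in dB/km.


f^2 = 93880.96
alpha = 0.11*93880.96/(1+93880.96) + 44*93880.96/(4100+93880.96) + 2.75e-4*93880.96 + 0.003 = 68.089

68.089 dB/km


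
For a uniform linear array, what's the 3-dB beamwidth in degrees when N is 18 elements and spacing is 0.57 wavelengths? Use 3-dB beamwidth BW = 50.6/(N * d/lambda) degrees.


BW = 50.6 / (18 * 0.57) = 50.6 / 10.26 = 4.93

4.93 deg


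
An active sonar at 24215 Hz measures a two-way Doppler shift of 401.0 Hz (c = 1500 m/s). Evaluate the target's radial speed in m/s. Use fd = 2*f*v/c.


From fd = 2*f*v/c, v = c*fd/(2*f) = 1500 * 401.0 / (2*24215) = 12.42

12.42 m/s


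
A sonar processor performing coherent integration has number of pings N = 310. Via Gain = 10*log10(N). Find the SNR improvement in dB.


Gain = 10*log10(310) = 24.91

24.91 dB


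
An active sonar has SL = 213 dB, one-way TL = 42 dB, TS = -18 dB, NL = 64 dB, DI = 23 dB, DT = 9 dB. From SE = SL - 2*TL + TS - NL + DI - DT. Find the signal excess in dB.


61 dB


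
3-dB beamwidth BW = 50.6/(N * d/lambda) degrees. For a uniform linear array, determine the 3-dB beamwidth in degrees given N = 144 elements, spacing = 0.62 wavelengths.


BW = 50.6 / (144 * 0.62) = 50.6 / 89.28 = 0.57

0.57 deg


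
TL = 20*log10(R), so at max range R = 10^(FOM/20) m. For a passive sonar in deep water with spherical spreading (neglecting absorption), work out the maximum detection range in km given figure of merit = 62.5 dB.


1.33 km


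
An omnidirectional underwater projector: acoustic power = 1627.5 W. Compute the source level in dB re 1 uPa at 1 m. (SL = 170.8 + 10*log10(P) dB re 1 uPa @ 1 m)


SL = 170.8 + 10*log10(1627.5) = 170.8 + 32.12 = 202.92

202.92 dB


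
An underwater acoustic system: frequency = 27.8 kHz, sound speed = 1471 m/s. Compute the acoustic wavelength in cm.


5.29 cm


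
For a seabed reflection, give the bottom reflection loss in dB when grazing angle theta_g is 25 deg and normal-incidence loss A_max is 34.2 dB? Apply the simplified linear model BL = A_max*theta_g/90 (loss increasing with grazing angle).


BL = A_max * theta_g / 90 = 34.2 * 25 / 90 = 9.5

9.5 dB


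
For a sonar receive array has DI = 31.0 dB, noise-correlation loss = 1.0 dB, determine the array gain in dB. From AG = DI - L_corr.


AG = DI - L_corr = 31.0 - 1.0 = 30.0

30.0 dB


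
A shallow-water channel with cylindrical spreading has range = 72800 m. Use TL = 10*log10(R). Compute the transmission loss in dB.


TL = 10*log10(72800) = 48.62

48.62 dB


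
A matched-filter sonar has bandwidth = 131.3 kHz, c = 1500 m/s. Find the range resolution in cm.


0.57 cm


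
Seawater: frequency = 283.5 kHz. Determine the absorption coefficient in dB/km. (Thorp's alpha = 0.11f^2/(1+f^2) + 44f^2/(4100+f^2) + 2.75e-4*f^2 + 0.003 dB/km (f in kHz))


f^2 = 80372.25
alpha = 0.11*80372.25/(1+80372.25) + 44*80372.25/(4100+80372.25) + 2.75e-4*80372.25 + 0.003 = 64.08

64.08 dB/km


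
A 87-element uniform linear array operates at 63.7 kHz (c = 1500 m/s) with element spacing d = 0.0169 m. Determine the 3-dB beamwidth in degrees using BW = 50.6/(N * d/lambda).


Step 1: lambda = 1500/63700 = 0.02355 m
Step 2: d/lambda = 0.0169/0.02355 = 0.7176
Step 3: BW = 50.6/(N * d/lambda) = 50.6/(87 * 0.7176) = 0.81

0.81 deg


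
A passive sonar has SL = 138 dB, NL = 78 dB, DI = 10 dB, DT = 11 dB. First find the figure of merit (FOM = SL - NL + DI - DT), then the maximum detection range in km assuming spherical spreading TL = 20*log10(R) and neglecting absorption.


Step 1: FOM = SL - NL + DI - DT = 138 - 78 + 10 - 11 = 59 dB
Step 2: at max range FOM = TL = 20*log10(R), so R = 10^(59/20) = 891.25 m = 0.89 km

0.89 km


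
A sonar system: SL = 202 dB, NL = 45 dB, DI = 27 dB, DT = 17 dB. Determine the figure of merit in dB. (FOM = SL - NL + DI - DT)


FOM = SL - NL + DI - DT = 202 - 45 + 27 - 17 = 167

167 dB


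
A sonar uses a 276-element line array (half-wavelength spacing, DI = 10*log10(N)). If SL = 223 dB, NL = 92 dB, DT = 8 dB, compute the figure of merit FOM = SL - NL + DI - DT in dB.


Step 1: DI = 10*log10(276) = 24.41 dB
Step 2: FOM = SL - NL + DI - DT = 223 - 92 + 24.41 - 8 = 147.41

147.41 dB


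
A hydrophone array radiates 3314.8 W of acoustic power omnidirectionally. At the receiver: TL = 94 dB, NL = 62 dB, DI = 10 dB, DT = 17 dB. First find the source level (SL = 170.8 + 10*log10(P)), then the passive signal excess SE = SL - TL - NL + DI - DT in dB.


Step 1: SL = 170.8 + 10*log10(3314.8) = 206.0 dB
Step 2: SE = SL - TL - NL + DI - DT = 206.0 - 94 - 62 + 10 - 17 = 43.0

43.0 dB


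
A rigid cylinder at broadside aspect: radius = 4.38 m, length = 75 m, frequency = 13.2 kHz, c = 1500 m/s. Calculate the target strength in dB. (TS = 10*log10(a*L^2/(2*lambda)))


lambda = 1500/13200 = 0.11364 m
TS = 10*log10(4.38*75^2/(2*0.11364)) = 50.35

50.35 dB


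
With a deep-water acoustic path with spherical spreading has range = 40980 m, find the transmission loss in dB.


92.25 dB


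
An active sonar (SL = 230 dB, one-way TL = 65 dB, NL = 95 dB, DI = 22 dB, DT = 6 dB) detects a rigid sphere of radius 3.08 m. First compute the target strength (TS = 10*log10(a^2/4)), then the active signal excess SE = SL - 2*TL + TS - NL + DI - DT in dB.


Step 1: TS = 10*log10(3.08^2/4) = 3.75 dB
Step 2: SE = SL - 2*TL + TS - NL + DI - DT = 230 - 2*65 + (3.75) - 95 + 22 - 6 = 24.75

24.75 dB


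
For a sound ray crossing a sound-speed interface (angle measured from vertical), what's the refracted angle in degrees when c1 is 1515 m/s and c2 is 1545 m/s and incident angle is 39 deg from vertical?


sin(theta2) = (c2/c1)*sin(theta1) = (1545/1515)*sin(39 deg) = 0.64178
theta2 = arcsin(0.64178) = 39.92

39.92 deg


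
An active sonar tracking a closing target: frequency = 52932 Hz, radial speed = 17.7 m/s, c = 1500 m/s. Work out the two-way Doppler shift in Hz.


fd = 2*f*v/c = 2 * 52932 * 17.7 / 1500 = 1249.2

1249.2 Hz


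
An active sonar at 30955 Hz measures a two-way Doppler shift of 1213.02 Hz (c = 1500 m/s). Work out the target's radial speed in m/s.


From fd = 2*f*v/c, v = c*fd/(2*f) = 1500 * 1213.02 / (2*30955) = 29.39

29.39 m/s


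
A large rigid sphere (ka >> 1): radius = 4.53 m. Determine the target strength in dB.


TS = 10*log10(4.53^2 / 4) = 10*log10(5.130225) = 7.1

7.1 dB


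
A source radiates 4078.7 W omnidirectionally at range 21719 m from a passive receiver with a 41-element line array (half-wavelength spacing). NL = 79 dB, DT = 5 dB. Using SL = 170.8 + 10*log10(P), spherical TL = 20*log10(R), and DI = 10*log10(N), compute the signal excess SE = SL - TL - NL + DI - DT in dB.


Step 1: SL = 170.8 + 10*log10(4078.7) = 206.91 dB
Step 2: TL = 20*log10(21719) = 86.74 dB
Step 3: DI = 10*log10(41) = 16.13 dB
Step 4: SE = SL - TL - NL + DI - DT = 206.91 - 86.74 - 79 + 16.13 - 5 = 52.3

52.3 dB


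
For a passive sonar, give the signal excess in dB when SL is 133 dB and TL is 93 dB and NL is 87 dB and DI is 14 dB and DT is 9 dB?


SE = SL - TL - NL + DI - DT = 133 - 93 - 87 + 14 - 9 = -42

-42 dB


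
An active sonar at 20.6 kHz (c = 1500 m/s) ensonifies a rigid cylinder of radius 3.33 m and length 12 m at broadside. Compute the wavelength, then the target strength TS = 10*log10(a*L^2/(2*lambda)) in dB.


Step 1: lambda = c/f = 1500/20600 = 0.07282 m
Step 2: TS = 10*log10(a*L^2/(2*lambda)) = 10*log10(3.33*12^2/(2*0.07282)) = 35.18

35.18 dB


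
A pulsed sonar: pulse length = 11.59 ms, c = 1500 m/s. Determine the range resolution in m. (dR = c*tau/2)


dR = c*tau/2 = 1500 * 11.59e-3 / 2 = 8.6925

8.6925 m


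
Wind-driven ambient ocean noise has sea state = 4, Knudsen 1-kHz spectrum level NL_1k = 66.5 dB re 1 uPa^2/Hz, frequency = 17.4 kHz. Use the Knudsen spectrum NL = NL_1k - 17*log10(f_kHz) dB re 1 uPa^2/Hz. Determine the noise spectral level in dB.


NL = NL_1k - 17*log10(f_kHz) = 66.5 - 17*log10(17.4) = 66.5 - (21.09) = 45.41

45.41 dB


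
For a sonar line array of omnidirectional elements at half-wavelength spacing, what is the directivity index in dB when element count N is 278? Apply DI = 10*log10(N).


DI = 10*log10(278) = 24.44

24.44 dB


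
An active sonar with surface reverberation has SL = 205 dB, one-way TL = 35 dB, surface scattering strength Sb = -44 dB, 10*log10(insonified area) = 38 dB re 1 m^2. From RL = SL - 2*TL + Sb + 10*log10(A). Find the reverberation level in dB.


129 dB


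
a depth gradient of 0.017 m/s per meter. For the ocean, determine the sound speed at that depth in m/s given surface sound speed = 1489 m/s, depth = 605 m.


c = 1489 + 0.017 * 605 = 1499.285

1499.285 m/s


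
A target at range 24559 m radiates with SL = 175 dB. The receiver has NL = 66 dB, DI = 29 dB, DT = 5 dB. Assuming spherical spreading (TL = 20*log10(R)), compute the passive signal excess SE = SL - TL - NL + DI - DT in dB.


Step 1: TL = 20*log10(24559) = 87.8 dB
Step 2: SE = 175 - 87.8 - 66 + 29 - 5 = 45.2

45.2 dB


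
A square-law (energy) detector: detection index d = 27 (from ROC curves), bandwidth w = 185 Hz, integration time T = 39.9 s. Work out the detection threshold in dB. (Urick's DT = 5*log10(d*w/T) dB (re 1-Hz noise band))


DT = 5*log10(d*w/T) = 5*log10(27 * 185 / 39.9) = 5*log10(125.19) = 10.49

10.49 dB


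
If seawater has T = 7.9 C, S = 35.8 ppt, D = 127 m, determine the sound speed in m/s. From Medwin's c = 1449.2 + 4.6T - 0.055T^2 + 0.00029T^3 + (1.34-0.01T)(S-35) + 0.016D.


1485.29 m/s


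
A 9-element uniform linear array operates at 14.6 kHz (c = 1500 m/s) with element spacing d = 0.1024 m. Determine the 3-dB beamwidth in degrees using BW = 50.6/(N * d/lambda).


Step 1: lambda = 1500/14600 = 0.10274 m
Step 2: d/lambda = 0.1024/0.10274 = 0.9967
Step 3: BW = 50.6/(N * d/lambda) = 50.6/(9 * 0.9967) = 5.64

5.64 deg


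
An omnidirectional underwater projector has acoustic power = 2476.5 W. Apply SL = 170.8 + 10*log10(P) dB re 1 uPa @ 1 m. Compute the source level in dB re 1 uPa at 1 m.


SL = 170.8 + 10*log10(2476.5) = 170.8 + 33.94 = 204.74

204.74 dB


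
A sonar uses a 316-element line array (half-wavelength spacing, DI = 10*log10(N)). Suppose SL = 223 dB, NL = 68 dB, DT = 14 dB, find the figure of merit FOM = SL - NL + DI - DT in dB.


166.0 dB


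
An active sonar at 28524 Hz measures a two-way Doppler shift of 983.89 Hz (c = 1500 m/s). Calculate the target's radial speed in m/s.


From fd = 2*f*v/c, v = c*fd/(2*f) = 1500 * 983.89 / (2*28524) = 25.87

25.87 m/s


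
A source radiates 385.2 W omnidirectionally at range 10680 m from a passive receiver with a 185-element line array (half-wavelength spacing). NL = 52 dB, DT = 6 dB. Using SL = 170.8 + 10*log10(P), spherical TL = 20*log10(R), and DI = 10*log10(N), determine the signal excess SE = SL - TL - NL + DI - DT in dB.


Step 1: SL = 170.8 + 10*log10(385.2) = 196.66 dB
Step 2: TL = 20*log10(10680) = 80.57 dB
Step 3: DI = 10*log10(185) = 22.67 dB
Step 4: SE = SL - TL - NL + DI - DT = 196.66 - 80.57 - 52 + 22.67 - 6 = 80.76

80.76 dB


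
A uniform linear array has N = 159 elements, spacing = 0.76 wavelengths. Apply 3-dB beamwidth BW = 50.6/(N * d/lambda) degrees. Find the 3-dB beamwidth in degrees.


BW = 50.6 / (159 * 0.76) = 50.6 / 120.84 = 0.42

0.42 deg


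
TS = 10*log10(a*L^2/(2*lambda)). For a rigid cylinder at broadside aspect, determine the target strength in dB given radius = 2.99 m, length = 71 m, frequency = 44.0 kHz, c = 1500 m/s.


53.45 dB


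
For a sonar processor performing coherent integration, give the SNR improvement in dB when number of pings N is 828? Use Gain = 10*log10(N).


Gain = 10*log10(828) = 29.18

29.18 dB


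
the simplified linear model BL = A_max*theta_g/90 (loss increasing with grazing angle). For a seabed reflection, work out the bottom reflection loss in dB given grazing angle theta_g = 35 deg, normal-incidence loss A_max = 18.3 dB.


BL = A_max * theta_g / 90 = 18.3 * 35 / 90 = 7.12

7.12 dB


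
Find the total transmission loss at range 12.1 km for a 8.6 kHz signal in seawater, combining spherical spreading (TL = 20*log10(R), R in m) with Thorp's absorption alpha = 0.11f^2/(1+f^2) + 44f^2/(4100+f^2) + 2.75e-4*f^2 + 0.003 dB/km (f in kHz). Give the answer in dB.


Step 1 (Thorp): alpha = 0.11*73.96/(1+73.96) + 44*73.96/(4100+73.96) + 2.75e-4*73.96 + 0.003 = 0.9115 dB/km
Step 2: TL_spread = 20*log10(12100) = 81.66 dB
Step 3: TL_abs = alpha*R = 0.9115 * 12.1 = 11.03 dB
Step 4: TL_total = 81.66 + 11.03 = 92.69

92.69 dB


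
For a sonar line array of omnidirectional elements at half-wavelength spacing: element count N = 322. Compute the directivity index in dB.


25.08 dB


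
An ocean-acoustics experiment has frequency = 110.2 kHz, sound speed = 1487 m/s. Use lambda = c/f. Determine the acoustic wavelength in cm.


lambda = c/f = 1487 / 110200 = 0.0135 m = 1.35 cm

1.35 cm


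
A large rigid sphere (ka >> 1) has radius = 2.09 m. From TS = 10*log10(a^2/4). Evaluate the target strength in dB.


TS = 10*log10(2.09^2 / 4) = 10*log10(1.092025) = 0.38

0.38 dB


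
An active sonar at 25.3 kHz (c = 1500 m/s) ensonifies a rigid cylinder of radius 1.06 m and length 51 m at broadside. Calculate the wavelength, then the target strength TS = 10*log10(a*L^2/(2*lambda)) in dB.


Step 1: lambda = c/f = 1500/25300 = 0.05929 m
Step 2: TS = 10*log10(a*L^2/(2*lambda)) = 10*log10(1.06*51^2/(2*0.05929)) = 43.66

43.66 dB


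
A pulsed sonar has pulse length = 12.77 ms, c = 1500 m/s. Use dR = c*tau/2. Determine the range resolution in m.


dR = c*tau/2 = 1500 * 12.77e-3 / 2 = 9.5775

9.5775 m


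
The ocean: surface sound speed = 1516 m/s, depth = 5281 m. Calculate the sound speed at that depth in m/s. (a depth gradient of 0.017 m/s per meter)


c = 1516 + 0.017 * 5281 = 1605.777

1605.777 m/s


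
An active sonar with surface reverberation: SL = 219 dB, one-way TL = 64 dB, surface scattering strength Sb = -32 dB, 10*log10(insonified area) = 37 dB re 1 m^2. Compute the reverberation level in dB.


96 dB


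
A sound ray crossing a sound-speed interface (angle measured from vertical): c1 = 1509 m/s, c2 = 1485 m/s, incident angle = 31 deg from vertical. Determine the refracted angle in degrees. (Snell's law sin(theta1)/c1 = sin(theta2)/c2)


30.45 deg


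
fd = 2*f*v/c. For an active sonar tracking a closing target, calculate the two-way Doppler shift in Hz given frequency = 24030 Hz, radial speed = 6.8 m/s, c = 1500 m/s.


fd = 2*f*v/c = 2 * 24030 * 6.8 / 1500 = 217.87

217.87 Hz


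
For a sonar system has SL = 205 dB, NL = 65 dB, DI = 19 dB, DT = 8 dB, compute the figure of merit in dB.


151 dB


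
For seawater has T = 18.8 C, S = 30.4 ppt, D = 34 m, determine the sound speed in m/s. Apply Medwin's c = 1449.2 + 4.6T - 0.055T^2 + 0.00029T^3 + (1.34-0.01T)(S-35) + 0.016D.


1513.41 m/s


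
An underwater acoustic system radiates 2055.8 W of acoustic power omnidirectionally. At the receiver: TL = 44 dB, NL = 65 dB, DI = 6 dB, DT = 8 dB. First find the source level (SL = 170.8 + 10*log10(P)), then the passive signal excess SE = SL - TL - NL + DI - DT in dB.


Step 1: SL = 170.8 + 10*log10(2055.8) = 203.93 dB
Step 2: SE = SL - TL - NL + DI - DT = 203.93 - 44 - 65 + 6 - 8 = 92.93

92.93 dB


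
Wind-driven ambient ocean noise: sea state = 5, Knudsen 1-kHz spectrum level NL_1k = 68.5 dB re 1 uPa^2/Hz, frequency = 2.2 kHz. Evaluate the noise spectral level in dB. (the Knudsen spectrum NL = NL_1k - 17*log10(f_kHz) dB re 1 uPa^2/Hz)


62.68 dB


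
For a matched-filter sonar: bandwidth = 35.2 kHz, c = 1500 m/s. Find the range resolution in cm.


2.13 cm


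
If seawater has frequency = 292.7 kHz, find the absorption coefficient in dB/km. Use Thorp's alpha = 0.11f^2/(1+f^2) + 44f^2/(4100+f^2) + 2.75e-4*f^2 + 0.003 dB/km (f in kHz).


f^2 = 85673.29
alpha = 0.11*85673.29/(1+85673.29) + 44*85673.29/(4100+85673.29) + 2.75e-4*85673.29 + 0.003 = 65.664

65.664 dB/km


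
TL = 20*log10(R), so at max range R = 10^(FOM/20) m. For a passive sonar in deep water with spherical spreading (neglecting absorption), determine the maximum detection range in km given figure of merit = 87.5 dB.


23.71 km


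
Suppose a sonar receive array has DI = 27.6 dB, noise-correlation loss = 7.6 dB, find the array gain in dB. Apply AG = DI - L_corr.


AG = DI - L_corr = 27.6 - 7.6 = 20.0

20.0 dB


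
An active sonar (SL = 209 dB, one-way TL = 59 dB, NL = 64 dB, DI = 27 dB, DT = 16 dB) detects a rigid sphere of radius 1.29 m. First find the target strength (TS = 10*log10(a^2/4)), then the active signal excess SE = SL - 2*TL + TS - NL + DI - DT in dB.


Step 1: TS = 10*log10(1.29^2/4) = -3.81 dB
Step 2: SE = SL - 2*TL + TS - NL + DI - DT = 209 - 2*59 + (-3.81) - 64 + 27 - 16 = 34.19

34.19 dB


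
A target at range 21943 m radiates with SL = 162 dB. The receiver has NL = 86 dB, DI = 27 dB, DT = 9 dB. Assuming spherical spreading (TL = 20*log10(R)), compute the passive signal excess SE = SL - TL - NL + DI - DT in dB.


Step 1: TL = 20*log10(21943) = 86.83 dB
Step 2: SE = 162 - 86.83 - 86 + 27 - 9 = 7.17

7.17 dB


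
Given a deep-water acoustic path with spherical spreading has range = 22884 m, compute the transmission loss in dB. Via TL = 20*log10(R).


TL = 20*log10(22884) = 87.19

87.19 dB


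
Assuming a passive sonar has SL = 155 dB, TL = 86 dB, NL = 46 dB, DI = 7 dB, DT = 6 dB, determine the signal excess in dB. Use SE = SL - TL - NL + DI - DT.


24 dB


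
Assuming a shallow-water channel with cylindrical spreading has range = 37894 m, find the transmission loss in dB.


45.79 dB


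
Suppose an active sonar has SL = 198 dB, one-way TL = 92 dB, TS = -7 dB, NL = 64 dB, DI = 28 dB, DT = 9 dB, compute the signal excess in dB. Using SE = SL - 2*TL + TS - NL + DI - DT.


SE = SL - 2*TL + TS - NL + DI - DT = 198 - 2*92 + (-7) - 64 + 28 - 9 = -38

-38 dB


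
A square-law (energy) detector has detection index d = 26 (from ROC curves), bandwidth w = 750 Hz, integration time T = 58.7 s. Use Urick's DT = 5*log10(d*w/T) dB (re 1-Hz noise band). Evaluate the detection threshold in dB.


DT = 5*log10(d*w/T) = 5*log10(26 * 750 / 58.7) = 5*log10(332.2) = 12.61

12.61 dB


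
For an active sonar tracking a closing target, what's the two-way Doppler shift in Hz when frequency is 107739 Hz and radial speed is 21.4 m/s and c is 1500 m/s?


3074.15 Hz


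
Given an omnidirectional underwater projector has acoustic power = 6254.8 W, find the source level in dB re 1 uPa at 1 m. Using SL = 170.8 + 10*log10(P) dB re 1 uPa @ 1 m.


208.76 dB


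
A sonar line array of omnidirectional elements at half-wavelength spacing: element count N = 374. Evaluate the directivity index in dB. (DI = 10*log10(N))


DI = 10*log10(374) = 25.73

25.73 dB


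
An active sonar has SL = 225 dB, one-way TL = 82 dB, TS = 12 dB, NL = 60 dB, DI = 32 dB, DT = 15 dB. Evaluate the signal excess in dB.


SE = SL - 2*TL + TS - NL + DI - DT = 225 - 2*82 + (12) - 60 + 32 - 15 = 30

30 dB


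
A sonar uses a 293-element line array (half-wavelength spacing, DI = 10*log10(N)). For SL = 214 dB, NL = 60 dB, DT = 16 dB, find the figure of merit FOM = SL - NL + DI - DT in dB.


162.67 dB


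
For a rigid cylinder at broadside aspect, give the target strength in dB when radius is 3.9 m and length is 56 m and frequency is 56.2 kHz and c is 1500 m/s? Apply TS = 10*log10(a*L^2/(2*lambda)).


lambda = 1500/56200 = 0.02669 m
TS = 10*log10(3.9*56^2/(2*0.02669)) = 53.6

53.6 dB


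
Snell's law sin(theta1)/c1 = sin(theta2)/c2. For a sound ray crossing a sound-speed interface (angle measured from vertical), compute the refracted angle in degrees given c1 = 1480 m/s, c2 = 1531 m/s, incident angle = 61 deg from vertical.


sin(theta2) = (c2/c1)*sin(theta1) = (1531/1480)*sin(61 deg) = 0.90476
theta2 = arcsin(0.90476) = 64.79

64.79 deg


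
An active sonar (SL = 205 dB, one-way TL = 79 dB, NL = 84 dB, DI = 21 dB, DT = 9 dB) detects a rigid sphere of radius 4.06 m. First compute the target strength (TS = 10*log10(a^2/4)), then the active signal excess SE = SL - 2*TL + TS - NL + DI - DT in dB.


Step 1: TS = 10*log10(4.06^2/4) = 6.15 dB
Step 2: SE = SL - 2*TL + TS - NL + DI - DT = 205 - 2*79 + (6.15) - 84 + 21 - 9 = -18.85

-18.85 dB


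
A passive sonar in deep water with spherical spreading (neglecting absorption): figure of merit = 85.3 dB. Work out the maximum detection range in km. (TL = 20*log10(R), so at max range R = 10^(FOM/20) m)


18.41 km


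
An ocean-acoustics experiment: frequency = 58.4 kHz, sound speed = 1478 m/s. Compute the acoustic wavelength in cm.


lambda = c/f = 1478 / 58400 = 0.0253 m = 2.53 cm

2.53 cm


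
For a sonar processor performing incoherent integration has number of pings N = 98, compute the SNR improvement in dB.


Gain = 5*log10(98) = 9.96

9.96 dB


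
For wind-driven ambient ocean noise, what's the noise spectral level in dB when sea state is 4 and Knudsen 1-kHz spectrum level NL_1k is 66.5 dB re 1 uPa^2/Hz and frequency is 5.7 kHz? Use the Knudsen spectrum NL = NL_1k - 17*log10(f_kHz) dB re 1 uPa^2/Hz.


53.65 dB


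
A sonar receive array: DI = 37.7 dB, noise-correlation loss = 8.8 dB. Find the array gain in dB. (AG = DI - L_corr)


AG = DI - L_corr = 37.7 - 8.8 = 28.9

28.9 dB


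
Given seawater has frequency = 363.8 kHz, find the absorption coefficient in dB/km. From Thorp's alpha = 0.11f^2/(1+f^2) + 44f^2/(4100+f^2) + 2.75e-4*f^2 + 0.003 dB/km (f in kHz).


f^2 = 132350.44
alpha = 0.11*132350.44/(1+132350.44) + 44*132350.44/(4100+132350.44) + 2.75e-4*132350.44 + 0.003 = 79.187

79.187 dB/km


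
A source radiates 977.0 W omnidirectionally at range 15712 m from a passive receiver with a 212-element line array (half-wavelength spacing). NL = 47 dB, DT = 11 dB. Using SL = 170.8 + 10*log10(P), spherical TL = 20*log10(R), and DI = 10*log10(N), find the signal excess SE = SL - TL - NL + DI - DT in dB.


Step 1: SL = 170.8 + 10*log10(977.0) = 200.7 dB
Step 2: TL = 20*log10(15712) = 83.92 dB
Step 3: DI = 10*log10(212) = 23.26 dB
Step 4: SE = SL - TL - NL + DI - DT = 200.7 - 83.92 - 47 + 23.26 - 11 = 82.04

82.04 dB


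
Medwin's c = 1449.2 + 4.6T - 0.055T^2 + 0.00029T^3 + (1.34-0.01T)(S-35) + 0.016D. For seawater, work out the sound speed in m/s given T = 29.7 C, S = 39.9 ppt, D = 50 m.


c = 1449.2 + 4.6*29.7 - 0.055*29.7^2 + 0.00029*29.7^3 + (1.34 - 0.01*29.7)*(39.9 - 35) + 0.016*50 = 1550.81

1550.81 m/s


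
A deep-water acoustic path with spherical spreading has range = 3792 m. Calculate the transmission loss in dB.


TL = 20*log10(3792) = 71.58

71.58 dB


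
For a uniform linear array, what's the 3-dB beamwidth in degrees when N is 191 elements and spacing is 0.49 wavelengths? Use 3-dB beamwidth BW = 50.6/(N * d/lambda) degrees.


BW = 50.6 / (191 * 0.49) = 50.6 / 93.59 = 0.54

0.54 deg


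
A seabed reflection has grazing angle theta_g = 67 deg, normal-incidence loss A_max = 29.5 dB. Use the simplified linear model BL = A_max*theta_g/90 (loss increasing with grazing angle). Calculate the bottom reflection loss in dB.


21.96 dB


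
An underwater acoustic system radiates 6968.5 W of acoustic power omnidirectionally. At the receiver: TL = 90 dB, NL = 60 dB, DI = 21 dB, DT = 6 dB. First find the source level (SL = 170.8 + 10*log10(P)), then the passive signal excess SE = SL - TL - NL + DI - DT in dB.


Step 1: SL = 170.8 + 10*log10(6968.5) = 209.23 dB
Step 2: SE = SL - TL - NL + DI - DT = 209.23 - 90 - 60 + 21 - 6 = 74.23

74.23 dB


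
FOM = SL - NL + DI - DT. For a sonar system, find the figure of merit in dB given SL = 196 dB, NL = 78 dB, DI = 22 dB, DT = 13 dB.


127 dB


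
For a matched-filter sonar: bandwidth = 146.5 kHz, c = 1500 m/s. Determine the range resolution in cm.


0.51 cm


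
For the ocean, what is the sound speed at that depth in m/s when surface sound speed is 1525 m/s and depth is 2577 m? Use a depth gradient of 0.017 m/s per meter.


1568.809 m/s


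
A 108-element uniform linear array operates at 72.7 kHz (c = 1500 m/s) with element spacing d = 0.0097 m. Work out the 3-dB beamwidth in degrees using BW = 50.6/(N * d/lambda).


Step 1: lambda = 1500/72700 = 0.02063 m
Step 2: d/lambda = 0.0097/0.02063 = 0.4702
Step 3: BW = 50.6/(N * d/lambda) = 50.6/(108 * 0.4702) = 1.0

1.0 deg


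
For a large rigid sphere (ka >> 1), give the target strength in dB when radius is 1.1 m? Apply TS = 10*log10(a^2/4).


-5.19 dB


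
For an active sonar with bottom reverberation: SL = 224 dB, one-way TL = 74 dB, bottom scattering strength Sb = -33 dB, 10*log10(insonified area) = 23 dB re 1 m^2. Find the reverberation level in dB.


RL = SL - 2*TL + Sb + 10*log10(A) = 224 - 2*74 + (-33) + 23 = 66

66 dB


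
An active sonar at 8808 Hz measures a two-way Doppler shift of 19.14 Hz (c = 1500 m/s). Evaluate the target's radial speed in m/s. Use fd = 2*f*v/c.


From fd = 2*f*v/c, v = c*fd/(2*f) = 1500 * 19.14 / (2*8808) = 1.63

1.63 m/s


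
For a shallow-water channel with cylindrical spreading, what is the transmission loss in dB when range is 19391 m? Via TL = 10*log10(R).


TL = 10*log10(19391) = 42.88

42.88 dB


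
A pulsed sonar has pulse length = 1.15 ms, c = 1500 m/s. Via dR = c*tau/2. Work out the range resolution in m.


0.8625 m


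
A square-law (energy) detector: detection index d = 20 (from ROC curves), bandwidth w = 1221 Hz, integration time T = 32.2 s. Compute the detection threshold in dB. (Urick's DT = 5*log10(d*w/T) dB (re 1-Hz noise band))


DT = 5*log10(d*w/T) = 5*log10(20 * 1221 / 32.2) = 5*log10(758.39) = 14.4

14.4 dB


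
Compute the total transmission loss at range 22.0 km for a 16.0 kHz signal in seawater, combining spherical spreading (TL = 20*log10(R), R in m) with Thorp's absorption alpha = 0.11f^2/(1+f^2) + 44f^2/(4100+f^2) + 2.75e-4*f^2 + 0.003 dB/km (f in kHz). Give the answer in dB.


Step 1 (Thorp): alpha = 0.11*256.0/(1+256.0) + 44*256.0/(4100+256.0) + 2.75e-4*256.0 + 0.003 = 2.7688 dB/km
Step 2: TL_spread = 20*log10(22000) = 86.85 dB
Step 3: TL_abs = alpha*R = 2.7688 * 22.0 = 60.91 dB
Step 4: TL_total = 86.85 + 60.91 = 147.76

147.76 dB


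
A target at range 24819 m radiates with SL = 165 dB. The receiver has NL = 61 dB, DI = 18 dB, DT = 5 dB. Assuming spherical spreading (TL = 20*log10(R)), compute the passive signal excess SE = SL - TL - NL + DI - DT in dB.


Step 1: TL = 20*log10(24819) = 87.9 dB
Step 2: SE = 165 - 87.9 - 61 + 18 - 5 = 29.1

29.1 dB


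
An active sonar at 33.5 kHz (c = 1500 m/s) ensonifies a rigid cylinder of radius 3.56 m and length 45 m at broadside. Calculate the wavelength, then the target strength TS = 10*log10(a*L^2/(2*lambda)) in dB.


Step 1: lambda = c/f = 1500/33500 = 0.04478 m
Step 2: TS = 10*log10(a*L^2/(2*lambda)) = 10*log10(3.56*45^2/(2*0.04478)) = 49.06

49.06 dB


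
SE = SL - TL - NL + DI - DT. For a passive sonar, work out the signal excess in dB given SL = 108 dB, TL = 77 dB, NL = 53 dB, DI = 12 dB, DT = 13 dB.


-23 dB


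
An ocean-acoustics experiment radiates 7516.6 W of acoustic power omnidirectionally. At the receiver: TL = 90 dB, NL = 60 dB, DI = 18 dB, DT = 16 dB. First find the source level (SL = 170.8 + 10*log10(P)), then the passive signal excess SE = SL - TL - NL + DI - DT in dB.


Step 1: SL = 170.8 + 10*log10(7516.6) = 209.56 dB
Step 2: SE = SL - TL - NL + DI - DT = 209.56 - 90 - 60 + 18 - 16 = 61.56

61.56 dB


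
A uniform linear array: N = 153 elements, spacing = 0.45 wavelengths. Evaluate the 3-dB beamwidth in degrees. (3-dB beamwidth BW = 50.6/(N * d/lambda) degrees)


0.73 deg


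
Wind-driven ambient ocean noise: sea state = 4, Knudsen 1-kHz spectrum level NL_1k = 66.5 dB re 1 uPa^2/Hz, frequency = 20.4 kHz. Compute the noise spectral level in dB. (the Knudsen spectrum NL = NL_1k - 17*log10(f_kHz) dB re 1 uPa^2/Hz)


NL = NL_1k - 17*log10(f_kHz) = 66.5 - 17*log10(20.4) = 66.5 - (22.26) = 44.24

44.24 dB


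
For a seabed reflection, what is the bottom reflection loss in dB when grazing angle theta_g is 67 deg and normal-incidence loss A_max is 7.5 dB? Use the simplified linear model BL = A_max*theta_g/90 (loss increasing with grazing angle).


5.58 dB


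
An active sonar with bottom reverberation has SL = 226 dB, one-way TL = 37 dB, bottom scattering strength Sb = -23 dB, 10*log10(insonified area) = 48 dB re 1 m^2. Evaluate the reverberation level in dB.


RL = SL - 2*TL + Sb + 10*log10(A) = 226 - 2*37 + (-23) + 48 = 177

177 dB


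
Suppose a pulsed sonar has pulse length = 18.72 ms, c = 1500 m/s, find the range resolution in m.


dR = c*tau/2 = 1500 * 18.72e-3 / 2 = 14.04

14.04 m


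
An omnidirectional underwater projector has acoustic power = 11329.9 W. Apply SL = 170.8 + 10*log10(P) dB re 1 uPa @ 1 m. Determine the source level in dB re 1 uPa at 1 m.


211.34 dB


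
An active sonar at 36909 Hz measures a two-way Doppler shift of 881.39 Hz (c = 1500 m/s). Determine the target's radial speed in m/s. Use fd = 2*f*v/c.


From fd = 2*f*v/c, v = c*fd/(2*f) = 1500 * 881.39 / (2*36909) = 17.91

17.91 m/s


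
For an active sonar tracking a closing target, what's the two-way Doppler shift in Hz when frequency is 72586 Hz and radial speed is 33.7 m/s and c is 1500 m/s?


fd = 2*f*v/c = 2 * 72586 * 33.7 / 1500 = 3261.53

3261.53 Hz


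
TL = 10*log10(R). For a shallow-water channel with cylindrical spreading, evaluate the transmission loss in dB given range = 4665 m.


TL = 10*log10(4665) = 36.69

36.69 dB


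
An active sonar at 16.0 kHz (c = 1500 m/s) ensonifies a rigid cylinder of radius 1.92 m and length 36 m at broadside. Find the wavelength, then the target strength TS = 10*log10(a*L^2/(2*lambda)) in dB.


Step 1: lambda = c/f = 1500/16000 = 0.09375 m
Step 2: TS = 10*log10(a*L^2/(2*lambda)) = 10*log10(1.92*36^2/(2*0.09375)) = 41.23

41.23 dB


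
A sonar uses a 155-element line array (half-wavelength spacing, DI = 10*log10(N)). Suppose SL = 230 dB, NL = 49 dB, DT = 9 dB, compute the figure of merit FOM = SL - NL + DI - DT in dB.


193.9 dB


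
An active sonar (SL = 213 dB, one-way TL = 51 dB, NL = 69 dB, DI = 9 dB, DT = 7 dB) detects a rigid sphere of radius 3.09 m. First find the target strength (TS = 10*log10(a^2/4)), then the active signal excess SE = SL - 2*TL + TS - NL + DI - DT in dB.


Step 1: TS = 10*log10(3.09^2/4) = 3.78 dB
Step 2: SE = SL - 2*TL + TS - NL + DI - DT = 213 - 2*51 + (3.78) - 69 + 9 - 7 = 47.78

47.78 dB


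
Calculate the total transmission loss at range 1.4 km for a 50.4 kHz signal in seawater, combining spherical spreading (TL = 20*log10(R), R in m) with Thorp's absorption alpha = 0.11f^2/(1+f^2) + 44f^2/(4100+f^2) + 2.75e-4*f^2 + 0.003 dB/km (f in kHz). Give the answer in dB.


87.62 dB


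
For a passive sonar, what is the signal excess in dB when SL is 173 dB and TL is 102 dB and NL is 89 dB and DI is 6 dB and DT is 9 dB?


SE = SL - TL - NL + DI - DT = 173 - 102 - 89 + 6 - 9 = -21

-21 dB


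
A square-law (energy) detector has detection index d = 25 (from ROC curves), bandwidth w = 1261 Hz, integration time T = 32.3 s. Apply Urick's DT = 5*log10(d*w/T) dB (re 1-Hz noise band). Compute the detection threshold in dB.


DT = 5*log10(d*w/T) = 5*log10(25 * 1261 / 32.3) = 5*log10(976.01) = 14.95

14.95 dB


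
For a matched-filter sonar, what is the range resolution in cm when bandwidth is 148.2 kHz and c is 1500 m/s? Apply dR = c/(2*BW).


dR = c/(2*BW) = 1500 / (2 * 148.2e3) = 0.0051 m = 0.51 cm

0.51 cm


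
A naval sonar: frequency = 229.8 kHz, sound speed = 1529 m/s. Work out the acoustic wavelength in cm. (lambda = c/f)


0.67 cm


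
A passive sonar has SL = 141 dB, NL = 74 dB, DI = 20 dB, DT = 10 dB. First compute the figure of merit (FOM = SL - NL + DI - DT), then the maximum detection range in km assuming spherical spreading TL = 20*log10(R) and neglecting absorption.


Step 1: FOM = SL - NL + DI - DT = 141 - 74 + 20 - 10 = 77 dB
Step 2: at max range FOM = TL = 20*log10(R), so R = 10^(77/20) = 7079.46 m = 7.08 km

7.08 km


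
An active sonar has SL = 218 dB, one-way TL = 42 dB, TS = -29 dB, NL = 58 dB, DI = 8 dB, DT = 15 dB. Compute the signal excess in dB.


SE = SL - 2*TL + TS - NL + DI - DT = 218 - 2*42 + (-29) - 58 + 8 - 15 = 40

40 dB


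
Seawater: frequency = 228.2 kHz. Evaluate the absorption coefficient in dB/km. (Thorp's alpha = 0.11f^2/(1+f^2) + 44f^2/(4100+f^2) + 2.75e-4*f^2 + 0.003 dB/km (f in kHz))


55.222 dB/km


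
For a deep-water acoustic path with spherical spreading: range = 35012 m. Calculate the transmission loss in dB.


TL = 20*log10(35012) = 90.88

90.88 dB


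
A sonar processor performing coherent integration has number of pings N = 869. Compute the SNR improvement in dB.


Gain = 10*log10(869) = 29.39

29.39 dB


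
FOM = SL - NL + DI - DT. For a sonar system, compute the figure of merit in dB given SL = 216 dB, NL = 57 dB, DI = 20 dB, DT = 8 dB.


171 dB


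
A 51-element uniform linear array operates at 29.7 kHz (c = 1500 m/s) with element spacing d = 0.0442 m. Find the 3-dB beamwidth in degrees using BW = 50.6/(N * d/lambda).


1.13 deg


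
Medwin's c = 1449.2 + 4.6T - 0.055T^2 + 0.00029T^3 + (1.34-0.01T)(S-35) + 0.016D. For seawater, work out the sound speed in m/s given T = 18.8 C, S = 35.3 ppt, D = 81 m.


1519.81 m/s


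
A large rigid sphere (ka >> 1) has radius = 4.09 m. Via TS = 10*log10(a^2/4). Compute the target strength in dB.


TS = 10*log10(4.09^2 / 4) = 10*log10(4.182025) = 6.21

6.21 dB


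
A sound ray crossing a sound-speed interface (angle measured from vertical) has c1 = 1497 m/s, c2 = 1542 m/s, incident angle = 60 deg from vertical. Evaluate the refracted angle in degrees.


sin(theta2) = (c2/c1)*sin(theta1) = (1542/1497)*sin(60 deg) = 0.89206
theta2 = arcsin(0.89206) = 63.13

63.13 deg


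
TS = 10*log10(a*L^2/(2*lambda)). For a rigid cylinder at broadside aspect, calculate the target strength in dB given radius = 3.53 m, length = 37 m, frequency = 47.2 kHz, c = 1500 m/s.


lambda = 1500/47200 = 0.03178 m
TS = 10*log10(3.53*37^2/(2*0.03178)) = 48.81

48.81 dB


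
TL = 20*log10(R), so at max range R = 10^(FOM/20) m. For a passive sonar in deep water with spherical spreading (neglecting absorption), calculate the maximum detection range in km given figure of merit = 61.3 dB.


At max range FOM = TL, so 20*log10(R) = 61.3
R = 10^(61.3/20) = 1161.45 m = 1.16 km

1.16 km


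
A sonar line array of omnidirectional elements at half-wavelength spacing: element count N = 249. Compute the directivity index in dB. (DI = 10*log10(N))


DI = 10*log10(249) = 23.96

23.96 dB


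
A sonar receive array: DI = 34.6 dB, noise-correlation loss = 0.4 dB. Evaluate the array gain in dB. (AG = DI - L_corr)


AG = DI - L_corr = 34.6 - 0.4 = 34.2

34.2 dB


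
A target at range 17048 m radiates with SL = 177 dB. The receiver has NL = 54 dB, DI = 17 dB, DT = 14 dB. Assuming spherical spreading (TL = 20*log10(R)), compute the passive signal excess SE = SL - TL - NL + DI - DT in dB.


Step 1: TL = 20*log10(17048) = 84.63 dB
Step 2: SE = 177 - 84.63 - 54 + 17 - 14 = 41.37

41.37 dB


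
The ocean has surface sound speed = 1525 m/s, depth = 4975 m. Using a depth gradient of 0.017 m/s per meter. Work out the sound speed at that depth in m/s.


1609.575 m/s


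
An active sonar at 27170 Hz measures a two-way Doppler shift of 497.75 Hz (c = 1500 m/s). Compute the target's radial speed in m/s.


13.74 m/s


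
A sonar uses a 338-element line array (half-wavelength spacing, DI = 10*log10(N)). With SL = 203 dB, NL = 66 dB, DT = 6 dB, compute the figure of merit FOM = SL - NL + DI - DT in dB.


Step 1: DI = 10*log10(338) = 25.29 dB
Step 2: FOM = SL - NL + DI - DT = 203 - 66 + 25.29 - 6 = 156.29

156.29 dB


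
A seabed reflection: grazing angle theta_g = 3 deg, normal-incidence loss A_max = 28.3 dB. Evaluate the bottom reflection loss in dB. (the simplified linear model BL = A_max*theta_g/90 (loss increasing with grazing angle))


BL = A_max * theta_g / 90 = 28.3 * 3 / 90 = 0.94

0.94 dB


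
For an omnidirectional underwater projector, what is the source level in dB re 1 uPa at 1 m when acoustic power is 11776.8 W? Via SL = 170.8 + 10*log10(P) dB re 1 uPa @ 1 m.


211.51 dB


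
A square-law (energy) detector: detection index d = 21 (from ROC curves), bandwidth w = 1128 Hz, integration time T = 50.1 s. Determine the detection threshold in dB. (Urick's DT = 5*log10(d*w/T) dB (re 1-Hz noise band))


13.37 dB


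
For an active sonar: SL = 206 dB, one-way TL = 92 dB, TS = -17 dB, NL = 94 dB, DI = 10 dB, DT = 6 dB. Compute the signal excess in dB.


SE = SL - 2*TL + TS - NL + DI - DT = 206 - 2*92 + (-17) - 94 + 10 - 6 = -85

-85 dB


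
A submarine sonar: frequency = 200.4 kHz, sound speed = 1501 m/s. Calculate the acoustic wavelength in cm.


lambda = c/f = 1501 / 200400 = 0.0075 m = 0.75 cm

0.75 cm


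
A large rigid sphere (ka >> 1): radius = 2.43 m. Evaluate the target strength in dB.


1.69 dB


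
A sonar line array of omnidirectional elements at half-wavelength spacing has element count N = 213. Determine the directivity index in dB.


23.28 dB


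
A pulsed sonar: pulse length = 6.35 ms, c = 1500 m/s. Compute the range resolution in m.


4.7625 m


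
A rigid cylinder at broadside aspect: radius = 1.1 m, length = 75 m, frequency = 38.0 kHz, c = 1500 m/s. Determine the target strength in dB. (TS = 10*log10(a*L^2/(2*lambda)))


lambda = 1500/38000 = 0.03947 m
TS = 10*log10(1.1*75^2/(2*0.03947)) = 48.94

48.94 dB


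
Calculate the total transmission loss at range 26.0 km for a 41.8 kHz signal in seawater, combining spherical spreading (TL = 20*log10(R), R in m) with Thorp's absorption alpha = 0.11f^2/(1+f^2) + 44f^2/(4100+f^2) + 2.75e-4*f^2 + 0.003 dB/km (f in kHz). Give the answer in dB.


445.57 dB
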